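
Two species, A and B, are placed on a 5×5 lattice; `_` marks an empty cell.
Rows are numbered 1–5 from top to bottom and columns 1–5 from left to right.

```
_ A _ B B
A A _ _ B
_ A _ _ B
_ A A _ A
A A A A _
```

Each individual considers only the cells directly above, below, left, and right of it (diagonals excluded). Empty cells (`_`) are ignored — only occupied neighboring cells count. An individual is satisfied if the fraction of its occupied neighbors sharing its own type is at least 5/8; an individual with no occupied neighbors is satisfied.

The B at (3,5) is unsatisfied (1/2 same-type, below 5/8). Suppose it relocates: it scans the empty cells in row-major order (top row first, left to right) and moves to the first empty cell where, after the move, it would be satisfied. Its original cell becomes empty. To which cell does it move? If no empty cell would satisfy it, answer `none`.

Vacating (3,5). Empty cells in order:
  (1,1): 0/2 same-type → still unsatisfied.
  (1,3): 1/2 same-type → still unsatisfied.
  (2,3): 0/1 same-type → still unsatisfied.
  (2,4): 2/2 same-type → satisfied — stop here.

(2,4)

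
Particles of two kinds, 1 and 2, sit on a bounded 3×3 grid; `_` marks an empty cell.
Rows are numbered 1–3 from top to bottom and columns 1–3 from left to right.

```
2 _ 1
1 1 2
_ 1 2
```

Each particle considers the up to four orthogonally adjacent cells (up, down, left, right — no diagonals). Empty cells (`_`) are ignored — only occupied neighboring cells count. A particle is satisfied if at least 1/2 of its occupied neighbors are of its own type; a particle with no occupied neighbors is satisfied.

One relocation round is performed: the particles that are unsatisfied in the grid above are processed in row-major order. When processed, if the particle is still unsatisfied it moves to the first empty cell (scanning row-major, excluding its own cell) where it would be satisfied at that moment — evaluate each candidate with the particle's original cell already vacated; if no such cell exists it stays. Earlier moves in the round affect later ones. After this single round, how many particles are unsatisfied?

1

Initially unsatisfied (in order): (1,1), (1,3), (2,3).
  (1,1): no empty cell satisfies it; stays.
  (1,3) → (1,2).
  (2,3): now satisfied by earlier moves; stays.
Resulting grid:
2 1 _
1 1 2
_ 1 2
Unsatisfied now: (1,1).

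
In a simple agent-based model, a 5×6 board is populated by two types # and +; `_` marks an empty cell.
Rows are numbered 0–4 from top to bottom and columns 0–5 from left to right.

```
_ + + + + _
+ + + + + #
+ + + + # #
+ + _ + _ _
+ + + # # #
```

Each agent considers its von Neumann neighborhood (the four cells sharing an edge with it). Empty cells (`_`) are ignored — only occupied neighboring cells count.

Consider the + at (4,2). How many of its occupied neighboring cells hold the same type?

1

Occupied neighbors of (4,2): (4,1)=+, (4,3)=#.
Same type (+): 1 of 2.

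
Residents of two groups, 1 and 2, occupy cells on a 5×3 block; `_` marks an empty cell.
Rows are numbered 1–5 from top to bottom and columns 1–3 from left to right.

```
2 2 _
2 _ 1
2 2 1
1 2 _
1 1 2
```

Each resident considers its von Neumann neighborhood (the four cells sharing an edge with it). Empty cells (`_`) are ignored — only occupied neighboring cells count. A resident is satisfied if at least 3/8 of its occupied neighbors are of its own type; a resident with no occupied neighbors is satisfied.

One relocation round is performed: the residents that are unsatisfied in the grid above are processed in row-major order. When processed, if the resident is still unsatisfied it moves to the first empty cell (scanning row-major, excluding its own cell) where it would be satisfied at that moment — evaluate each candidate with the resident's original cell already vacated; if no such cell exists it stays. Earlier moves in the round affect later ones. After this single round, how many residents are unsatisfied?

0

Initially unsatisfied (in order): (4,1), (4,2), (5,2), (5,3).
  (4,1) → (1,3).
  (4,2): now satisfied by earlier moves; stays.
  (5,2): no empty cell satisfies it; stays.
  (5,3) → (2,2).
Resulting grid:
2 2 1
2 2 1
2 2 1
_ 2 _
1 1 _
All satisfied now.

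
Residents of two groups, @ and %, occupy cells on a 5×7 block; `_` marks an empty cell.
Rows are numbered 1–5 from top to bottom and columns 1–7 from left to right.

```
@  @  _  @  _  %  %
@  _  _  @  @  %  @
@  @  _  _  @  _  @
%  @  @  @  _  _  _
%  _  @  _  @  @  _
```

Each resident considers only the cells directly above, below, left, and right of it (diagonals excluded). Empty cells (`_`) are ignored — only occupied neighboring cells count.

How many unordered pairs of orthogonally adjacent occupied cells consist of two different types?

5

Scan each occupied cell's neighbors to the right and below so each pair is counted once.
From row 1: 1 unlike of 6 pairs (running 1/6).
From row 2: 2 unlike of 6 pairs (running 3/12).
From row 3: 1 unlike of 3 pairs (running 4/15).
From row 4: 1 unlike of 5 pairs (running 5/20).
From row 5: 0 unlike of 1 pairs (running 5/21).
Total adjacent occupied pairs: 21; unlike-type pairs: 5.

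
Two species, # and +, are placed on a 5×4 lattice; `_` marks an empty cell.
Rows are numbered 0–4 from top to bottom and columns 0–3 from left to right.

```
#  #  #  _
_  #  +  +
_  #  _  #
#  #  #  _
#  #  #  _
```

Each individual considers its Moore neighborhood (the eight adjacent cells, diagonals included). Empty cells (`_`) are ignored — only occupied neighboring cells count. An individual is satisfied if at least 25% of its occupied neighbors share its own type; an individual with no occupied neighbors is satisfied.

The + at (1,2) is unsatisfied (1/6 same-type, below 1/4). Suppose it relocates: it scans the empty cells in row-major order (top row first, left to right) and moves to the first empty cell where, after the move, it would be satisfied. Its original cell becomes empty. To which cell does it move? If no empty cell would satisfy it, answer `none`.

Vacating (1,2). Empty cells in order:
  (0,3): 1/2 same-type → satisfied — stop here.

(0,3)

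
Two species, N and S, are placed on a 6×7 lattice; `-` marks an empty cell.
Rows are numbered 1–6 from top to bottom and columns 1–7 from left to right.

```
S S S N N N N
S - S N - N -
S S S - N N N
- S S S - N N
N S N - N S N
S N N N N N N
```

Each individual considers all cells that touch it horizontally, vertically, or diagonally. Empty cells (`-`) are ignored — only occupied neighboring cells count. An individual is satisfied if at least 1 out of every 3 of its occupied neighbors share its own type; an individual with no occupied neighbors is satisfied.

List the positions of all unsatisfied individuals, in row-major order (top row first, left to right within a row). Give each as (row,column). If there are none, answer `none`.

(5,1), (5,6)

Row 1: (1,1)S 2/2 ok · (1,2)S 4/4 ok · (1,3)S 2/4 ok · (1,4)N 2/4 ok · (1,5)N 4/4 ok · (1,6)N 3/3 ok · (1,7)N 2/2 ok
Row 2: (2,1)S 4/4 ok · (2,3)S 4/6 ok · (2,4)N 3/6 ok · (2,6)N 6/6 ok
Row 3: (3,1)S 3/3 ok · (3,2)S 6/6 ok · (3,3)S 5/6 ok · (3,5)N 4/5 ok · (3,6)N 5/5 ok · (3,7)N 4/4 ok
Row 4: (4,2)S 5/7 ok · (4,3)S 5/6 ok · (4,4)S 2/5 ok · (4,6)N 6/7 ok · (4,7)N 4/5 ok
Row 5: (5,1)N 1/4 unhappy · (5,2)S 3/7 ok · (5,3)N 3/7 ok · (5,5)N 4/6 ok · (5,6)S 0/7 unhappy · (5,7)N 4/5 ok
Row 6: (6,1)S 1/3 ok · (6,2)N 3/5 ok · (6,3)N 3/4 ok · (6,4)N 4/4 ok · (6,5)N 3/4 ok · (6,6)N 4/5 ok · (6,7)N 2/3 ok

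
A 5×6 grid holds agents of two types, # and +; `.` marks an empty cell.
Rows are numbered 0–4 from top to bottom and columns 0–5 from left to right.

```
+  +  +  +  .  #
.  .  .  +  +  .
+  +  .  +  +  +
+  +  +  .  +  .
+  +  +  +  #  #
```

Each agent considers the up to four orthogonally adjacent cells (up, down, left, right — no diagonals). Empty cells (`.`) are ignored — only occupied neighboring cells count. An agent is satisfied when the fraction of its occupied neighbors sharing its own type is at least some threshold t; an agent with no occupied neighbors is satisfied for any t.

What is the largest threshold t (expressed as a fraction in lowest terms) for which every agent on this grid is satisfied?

Row 0: (0,0)+ 1/1 · (0,1)+ 2/2 · (0,2)+ 2/2 · (0,3)+ 2/2 · (0,5)# — no occupied neighbors
Row 1: (1,3)+ 3/3 · (1,4)+ 2/2
Row 2: (2,0)+ 2/2 · (2,1)+ 2/2 · (2,3)+ 2/2 · (2,4)+ 4/4 · (2,5)+ 1/1
Row 3: (3,0)+ 3/3 · (3,1)+ 4/4 · (3,2)+ 2/2 · (3,4)+ 1/2
Row 4: (4,0)+ 2/2 · (4,1)+ 3/3 · (4,2)+ 3/3 · (4,3)+ 1/2 · (4,4)# 1/3 · (4,5)# 1/1
The smallest same-type fraction is 1/3 at (4,4), which reduces to 1/3. Any threshold above that leaves this agent unsatisfied.

1/3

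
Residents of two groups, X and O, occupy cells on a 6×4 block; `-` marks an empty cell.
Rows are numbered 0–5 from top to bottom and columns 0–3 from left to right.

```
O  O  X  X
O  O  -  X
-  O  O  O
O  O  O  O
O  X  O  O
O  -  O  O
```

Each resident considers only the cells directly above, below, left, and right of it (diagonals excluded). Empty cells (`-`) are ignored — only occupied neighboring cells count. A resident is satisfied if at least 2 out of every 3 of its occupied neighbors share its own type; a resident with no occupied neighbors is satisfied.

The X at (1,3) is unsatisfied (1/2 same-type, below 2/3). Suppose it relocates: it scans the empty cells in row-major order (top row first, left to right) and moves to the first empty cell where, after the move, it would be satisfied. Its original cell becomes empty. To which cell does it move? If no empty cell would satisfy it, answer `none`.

Vacating (1,3). Empty cells in order:
  (1,2): 1/3 same-type → still unsatisfied.
  (2,0): 0/3 same-type → still unsatisfied.
  (5,1): 1/3 same-type → still unsatisfied.

none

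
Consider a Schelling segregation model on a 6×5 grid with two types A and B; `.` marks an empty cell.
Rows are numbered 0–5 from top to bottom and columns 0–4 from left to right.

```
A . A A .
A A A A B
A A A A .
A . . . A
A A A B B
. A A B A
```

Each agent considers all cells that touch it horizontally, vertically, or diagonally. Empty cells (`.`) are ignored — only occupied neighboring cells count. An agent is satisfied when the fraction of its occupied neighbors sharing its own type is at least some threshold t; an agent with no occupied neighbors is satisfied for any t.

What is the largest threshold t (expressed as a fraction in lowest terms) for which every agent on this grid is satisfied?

0/1

Row 0: (0,0)A 2/2 · (0,2)A 4/4 · (0,3)A 3/4
Row 1: (1,0)A 4/4 · (1,1)A 7/7 · (1,2)A 7/7 · (1,3)A 5/6 · (1,4)B 0/3
Row 2: (2,0)A 4/4 · (2,1)A 6/6 · (2,2)A 5/5 · (2,3)A 4/5
Row 3: (3,0)A 4/4 · (3,4)A 1/3
Row 4: (4,0)A 3/3 · (4,1)A 5/5 · (4,2)A 3/5 · (4,3)B 2/6 · (4,4)B 2/4
Row 5: (5,1)A 4/4 · (5,2)A 3/5 · (5,3)B 2/5 · (5,4)A 0/3
The smallest same-type fraction is 0/3 at (1,4), which reduces to 0/1. Any threshold above that leaves this agent unsatisfied.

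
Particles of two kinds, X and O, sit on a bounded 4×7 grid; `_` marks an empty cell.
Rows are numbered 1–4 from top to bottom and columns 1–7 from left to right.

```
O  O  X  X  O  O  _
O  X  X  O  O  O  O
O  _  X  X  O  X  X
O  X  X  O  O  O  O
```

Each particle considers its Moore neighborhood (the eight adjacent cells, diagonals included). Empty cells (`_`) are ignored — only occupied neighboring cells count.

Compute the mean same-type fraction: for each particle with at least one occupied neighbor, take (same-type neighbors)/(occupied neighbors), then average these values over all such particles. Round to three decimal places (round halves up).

0.551

(1,1)O 2/3
(1,2)O 2/5
(1,3)X 3/5
(1,4)X 2/5
(1,5)O 4/5
(1,6)O 4/4
(2,1)O 3/4
(2,2)X 3/7
(2,3)X 5/7
(2,4)O 3/8
(2,5)O 5/8
(2,6)O 5/7
(2,7)O 2/4
(3,1)O 2/4
(3,3)X 5/7
(3,4)X 3/8
(3,5)O 6/8
(3,6)X 1/8
(3,7)X 1/5
(4,1)O 1/2
(4,2)X 2/4
(4,3)X 3/4
(4,4)O 2/5
(4,5)O 3/5
(4,6)O 3/5
(4,7)O 1/3
Sum over 26 particles: 2/3 + 2/5 + 3/5 + 2/5 + 4/5 + 4/4 + 3/4 + 3/7 + 5/7 + 3/8 + 5/8 + 5/7 + 2/4 + 2/4 + 5/7 + 3/8 + 6/8 + 1/8 + 1/5 + 1/2 + 2/4 + 3/4 + 2/5 + 3/5 + 3/5 + 1/3 = 401/28; mean = 401/28 ÷ 26 = 401/728 = 0.550824… → 0.551.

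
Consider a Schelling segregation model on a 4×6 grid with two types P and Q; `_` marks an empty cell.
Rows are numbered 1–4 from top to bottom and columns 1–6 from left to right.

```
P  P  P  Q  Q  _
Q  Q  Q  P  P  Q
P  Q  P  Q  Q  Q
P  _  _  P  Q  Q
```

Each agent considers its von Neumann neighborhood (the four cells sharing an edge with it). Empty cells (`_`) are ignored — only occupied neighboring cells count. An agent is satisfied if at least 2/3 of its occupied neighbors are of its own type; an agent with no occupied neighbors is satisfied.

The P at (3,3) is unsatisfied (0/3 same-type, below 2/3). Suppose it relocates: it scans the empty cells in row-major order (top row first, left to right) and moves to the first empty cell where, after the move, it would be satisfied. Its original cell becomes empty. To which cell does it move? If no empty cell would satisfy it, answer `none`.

Vacating (3,3). Empty cells in order:
  (1,6): 0/2 same-type → still unsatisfied.
  (4,2): 1/2 same-type → still unsatisfied.
  (4,3): 1/1 same-type → satisfied — stop here.

(4,3)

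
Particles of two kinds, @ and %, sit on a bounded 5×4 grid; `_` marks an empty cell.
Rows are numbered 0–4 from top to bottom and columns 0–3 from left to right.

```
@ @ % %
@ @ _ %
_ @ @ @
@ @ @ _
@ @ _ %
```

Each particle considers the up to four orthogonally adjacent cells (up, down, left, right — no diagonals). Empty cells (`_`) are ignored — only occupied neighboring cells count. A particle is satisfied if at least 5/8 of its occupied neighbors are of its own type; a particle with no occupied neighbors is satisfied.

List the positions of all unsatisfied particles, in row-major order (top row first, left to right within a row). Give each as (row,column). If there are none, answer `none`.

(0,2), (1,3), (2,3)

(0,0)@ 2/2 ok
(0,1)@ 2/3 ok
(0,2)% 1/2 unhappy
(0,3)% 2/2 ok
(1,0)@ 2/2 ok
(1,1)@ 3/3 ok
(1,3)% 1/2 unhappy
(2,1)@ 3/3 ok
(2,2)@ 3/3 ok
(2,3)@ 1/2 unhappy
(3,0)@ 2/2 ok
(3,1)@ 4/4 ok
(3,2)@ 2/2 ok
(4,0)@ 2/2 ok
(4,1)@ 2/2 ok
(4,3)% 0/0 ok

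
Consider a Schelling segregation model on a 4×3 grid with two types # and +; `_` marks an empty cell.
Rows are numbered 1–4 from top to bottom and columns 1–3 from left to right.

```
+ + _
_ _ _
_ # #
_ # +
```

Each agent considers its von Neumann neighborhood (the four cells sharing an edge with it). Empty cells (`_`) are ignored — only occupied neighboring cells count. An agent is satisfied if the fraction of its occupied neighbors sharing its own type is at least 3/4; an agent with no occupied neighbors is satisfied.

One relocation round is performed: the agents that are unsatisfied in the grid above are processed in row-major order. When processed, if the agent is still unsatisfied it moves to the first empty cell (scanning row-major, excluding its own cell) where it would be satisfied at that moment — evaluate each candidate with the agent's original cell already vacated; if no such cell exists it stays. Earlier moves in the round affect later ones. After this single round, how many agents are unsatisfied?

0

Initially unsatisfied (in order): (3,3), (4,2), (4,3).
  (3,3) → (2,3).
  (4,2) → (3,1).
  (4,3): now satisfied by earlier moves; stays.
Resulting grid:
+ + _
_ _ #
# # _
_ _ +
All satisfied now.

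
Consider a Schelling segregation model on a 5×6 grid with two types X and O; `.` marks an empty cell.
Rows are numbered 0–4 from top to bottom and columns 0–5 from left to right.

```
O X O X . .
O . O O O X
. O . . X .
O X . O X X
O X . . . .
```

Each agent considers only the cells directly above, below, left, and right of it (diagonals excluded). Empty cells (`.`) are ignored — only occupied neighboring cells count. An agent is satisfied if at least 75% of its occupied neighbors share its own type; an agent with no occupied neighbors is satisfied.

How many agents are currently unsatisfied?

Row 0: (0,0)O 1/2 ✗ · (0,1)X 0/2 ✗ · (0,2)O 1/3 ✗ · (0,3)X 0/2 ✗
Row 1: (1,0)O 1/1 ✓ · (1,2)O 2/2 ✓ · (1,3)O 2/3 ✗ · (1,4)O 1/3 ✗ · (1,5)X 0/1 ✗
Row 2: (2,1)O 0/1 ✗ · (2,4)X 1/2 ✗
Row 3: (3,0)O 1/2 ✗ · (3,1)X 1/3 ✗ · (3,3)O 0/1 ✗ · (3,4)X 2/3 ✗ · (3,5)X 1/1 ✓
Row 4: (4,0)O 1/2 ✗ · (4,1)X 1/2 ✗
Unsatisfied: (0,0), (0,1), (0,2), (0,3), (1,3), (1,4), (1,5), (2,1), (2,4), (3,0), (3,1), (3,3), (3,4), (4,0), (4,1) — 15 in total.

15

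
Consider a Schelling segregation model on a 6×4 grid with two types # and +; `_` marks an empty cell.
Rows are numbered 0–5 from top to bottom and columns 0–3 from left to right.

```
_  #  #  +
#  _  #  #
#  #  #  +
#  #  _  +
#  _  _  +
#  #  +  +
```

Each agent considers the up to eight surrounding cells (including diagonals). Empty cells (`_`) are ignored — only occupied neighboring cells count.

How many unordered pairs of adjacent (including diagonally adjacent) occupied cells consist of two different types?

8

Scan each occupied cell's neighbors to the right and below (and the two forward diagonals) so each pair is counted once.
Row 0: #(0,1)–#(0,2)= #(0,1)–#(1,2)= #(0,1)–#(1,0)= #(0,2)–+(0,3)≠ #(0,2)–#(1,2)= #(0,2)–#(1,3)= +(0,3)–#(1,3)≠ +(0,3)–#(1,2)≠  → 3/8 unlike.
Row 1: #(1,0)–#(2,0)= #(1,0)–#(2,1)= #(1,2)–#(1,3)= #(1,2)–#(2,2)= #(1,2)–+(2,3)≠ #(1,2)–#(2,1)= #(1,3)–+(2,3)≠ #(1,3)–#(2,2)=  → 2/8 unlike.
Row 2: #(2,0)–#(2,1)= #(2,0)–#(3,0)= #(2,0)–#(3,1)= #(2,1)–#(2,2)= #(2,1)–#(3,1)= #(2,1)–#(3,0)= #(2,2)–+(2,3)≠ #(2,2)–+(3,3)≠ #(2,2)–#(3,1)= +(2,3)–+(3,3)=  → 2/10 unlike.
Row 3: #(3,0)–#(3,1)= #(3,0)–#(4,0)= #(3,1)–#(4,0)= +(3,3)–+(4,3)=  → 0/4 unlike.
Row 4: #(4,0)–#(5,0)= #(4,0)–#(5,1)= +(4,3)–+(5,3)= +(4,3)–+(5,2)=  → 0/4 unlike.
Row 5: #(5,0)–#(5,1)= #(5,1)–+(5,2)≠ +(5,2)–+(5,3)=  → 1/3 unlike.
Total adjacent occupied pairs: 37; unlike-type pairs: 8.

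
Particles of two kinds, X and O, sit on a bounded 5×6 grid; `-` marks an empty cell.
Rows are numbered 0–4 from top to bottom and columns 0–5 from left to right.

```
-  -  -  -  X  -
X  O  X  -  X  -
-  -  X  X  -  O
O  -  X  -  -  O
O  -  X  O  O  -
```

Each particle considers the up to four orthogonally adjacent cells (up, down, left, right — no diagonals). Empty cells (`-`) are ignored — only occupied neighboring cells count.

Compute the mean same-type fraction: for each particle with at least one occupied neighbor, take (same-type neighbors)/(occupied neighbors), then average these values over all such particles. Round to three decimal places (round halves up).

0.767

Row 0: (0,4)X 1/1
Row 1: (1,0)X 0/1 · (1,1)O 0/2 · (1,2)X 1/2 · (1,4)X 1/1
Row 2: (2,2)X 3/3 · (2,3)X 1/1 · (2,5)O 1/1
Row 3: (3,0)O 1/1 · (3,2)X 2/2 · (3,5)O 1/1
Row 4: (4,0)O 1/1 · (4,2)X 1/2 · (4,3)O 1/2 · (4,4)O 1/1
Sum over 15 particles: 1/1 + 0/1 + 0/2 + 1/2 + 1/1 + 3/3 + 1/1 + 1/1 + 1/1 + 2/2 + 1/1 + 1/1 + 1/2 + 1/2 + 1/1 = 23/2; mean = 23/2 ÷ 15 = 23/30 = 0.766666… → 0.767.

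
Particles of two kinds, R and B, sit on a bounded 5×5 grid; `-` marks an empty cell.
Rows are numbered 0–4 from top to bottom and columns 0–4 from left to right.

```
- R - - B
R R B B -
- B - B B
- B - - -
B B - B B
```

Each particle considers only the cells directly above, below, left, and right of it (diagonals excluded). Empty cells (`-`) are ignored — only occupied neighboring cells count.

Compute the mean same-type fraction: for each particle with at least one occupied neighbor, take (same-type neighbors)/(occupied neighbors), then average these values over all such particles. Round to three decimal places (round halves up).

Row 0: (0,1)R 1/1 · (0,4)B — no occupied neighbors
Row 1: (1,0)R 1/1 · (1,1)R 2/4 · (1,2)B 1/2 · (1,3)B 2/2
Row 2: (2,1)B 1/2 · (2,3)B 2/2 · (2,4)B 1/1
Row 3: (3,1)B 2/2
Row 4: (4,0)B 1/1 · (4,1)B 2/2 · (4,3)B 1/1 · (4,4)B 1/1
Sum over 13 particles: 1/1 + 1/1 + 2/4 + 1/2 + 2/2 + 1/2 + 2/2 + 1/1 + 2/2 + 1/1 + 2/2 + 1/1 + 1/1 = 23/2; mean = 23/2 ÷ 13 = 23/26 = 0.884615… → 0.885.

0.885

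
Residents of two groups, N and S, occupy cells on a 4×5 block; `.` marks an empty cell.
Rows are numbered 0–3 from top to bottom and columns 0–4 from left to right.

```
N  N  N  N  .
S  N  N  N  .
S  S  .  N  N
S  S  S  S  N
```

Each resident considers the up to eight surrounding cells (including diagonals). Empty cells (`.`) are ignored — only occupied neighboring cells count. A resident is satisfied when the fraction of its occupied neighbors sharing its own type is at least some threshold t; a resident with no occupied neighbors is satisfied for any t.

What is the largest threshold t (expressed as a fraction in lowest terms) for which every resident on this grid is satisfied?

1/4

Row 0: (0,0)N 2/3 · (0,1)N 4/5 · (0,2)N 5/5 · (0,3)N 3/3
Row 1: (1,0)S 2/5 · (1,1)N 4/7 · (1,2)N 6/7 · (1,3)N 5/5
Row 2: (2,0)S 4/5 · (2,1)S 5/7 · (2,3)N 4/6 · (2,4)N 3/4
Row 3: (3,0)S 3/3 · (3,1)S 4/4 · (3,2)S 3/4 · (3,3)S 1/4 · (3,4)N 2/3
The smallest same-type fraction is 1/4 at (3,3), which reduces to 1/4. Any threshold above that leaves this resident unsatisfied.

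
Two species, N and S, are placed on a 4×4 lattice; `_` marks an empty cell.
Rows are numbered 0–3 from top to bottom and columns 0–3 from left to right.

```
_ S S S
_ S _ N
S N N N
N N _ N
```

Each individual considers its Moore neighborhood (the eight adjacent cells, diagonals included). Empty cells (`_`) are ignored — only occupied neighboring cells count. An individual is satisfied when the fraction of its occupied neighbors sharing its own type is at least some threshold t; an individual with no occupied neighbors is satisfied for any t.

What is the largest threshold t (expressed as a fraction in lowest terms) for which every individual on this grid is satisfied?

1/4

Row 0: (0,1)S 2/2 · (0,2)S 3/4 · (0,3)S 1/2
Row 1: (1,1)S 3/5 · (1,3)N 2/4
Row 2: (2,0)S 1/4 · (2,1)N 3/5 · (2,2)N 5/6 · (2,3)N 3/3
Row 3: (3,0)N 2/3 · (3,1)N 3/4 · (3,3)N 2/2
The smallest same-type fraction is 1/4 at (2,0), which reduces to 1/4. Any threshold above that leaves this individual unsatisfied.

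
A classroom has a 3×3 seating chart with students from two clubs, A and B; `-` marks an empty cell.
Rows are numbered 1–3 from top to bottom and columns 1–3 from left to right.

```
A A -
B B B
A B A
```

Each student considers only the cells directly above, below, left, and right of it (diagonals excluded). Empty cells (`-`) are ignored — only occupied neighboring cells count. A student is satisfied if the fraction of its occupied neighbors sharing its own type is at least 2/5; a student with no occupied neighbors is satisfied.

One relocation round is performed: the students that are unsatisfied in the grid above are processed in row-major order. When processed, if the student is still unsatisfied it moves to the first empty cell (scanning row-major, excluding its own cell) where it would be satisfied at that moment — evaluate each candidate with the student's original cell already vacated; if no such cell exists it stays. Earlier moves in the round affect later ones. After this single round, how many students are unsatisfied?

Initially unsatisfied (in order): (2,1), (3,1), (3,2), (3,3).
  (2,1) → (1,3).
  (3,1) → (2,1).
  (3,2): now satisfied by earlier moves; stays.
  (3,3) → (3,1).
Resulting grid:
A A B
A B B
A B -
Unsatisfied now: (1,2).

1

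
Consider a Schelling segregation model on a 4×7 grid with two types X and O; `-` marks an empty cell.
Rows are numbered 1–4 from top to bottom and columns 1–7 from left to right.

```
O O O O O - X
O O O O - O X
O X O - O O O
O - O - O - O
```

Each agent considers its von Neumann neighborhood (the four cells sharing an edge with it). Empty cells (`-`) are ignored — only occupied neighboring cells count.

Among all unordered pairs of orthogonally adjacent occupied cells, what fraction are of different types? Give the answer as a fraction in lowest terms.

Scan each occupied cell's neighbors to the right and below so each pair is counted once.
From row 1: 0 unlike of 9 pairs (running 0/9).
From row 2: 3 unlike of 9 pairs (running 3/18).
From row 3: 2 unlike of 8 pairs (running 5/26).
Total adjacent occupied pairs: 26; unlike-type pairs: 5.
5/26 is already in lowest terms.

5/26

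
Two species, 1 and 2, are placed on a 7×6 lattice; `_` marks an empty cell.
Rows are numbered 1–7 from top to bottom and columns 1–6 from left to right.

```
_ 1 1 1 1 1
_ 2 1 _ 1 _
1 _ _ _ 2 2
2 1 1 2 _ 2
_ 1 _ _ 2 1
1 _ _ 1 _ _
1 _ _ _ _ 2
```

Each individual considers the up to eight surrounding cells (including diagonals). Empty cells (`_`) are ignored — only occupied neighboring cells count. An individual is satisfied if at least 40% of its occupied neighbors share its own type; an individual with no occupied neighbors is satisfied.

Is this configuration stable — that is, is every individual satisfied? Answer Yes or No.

No

Row 1: (1,2)1 2/3 ✓ · (1,3)1 3/4 ✓ · (1,4)1 4/4 ✓ · (1,5)1 3/3 ✓ · (1,6)1 2/2 ✓
Row 2: (2,2)2 0/4 ✗ · (2,3)1 3/4 ✓ · (2,5)1 3/5 ✓
Row 3: (3,1)1 1/3 ✗ · (3,5)2 3/4 ✓ · (3,6)2 2/3 ✓
Row 4: (4,1)2 0/3 ✗ · (4,2)1 3/4 ✓ · (4,3)1 2/3 ✓ · (4,4)2 2/3 ✓ · (4,6)2 3/4 ✓
Row 5: (5,2)1 3/4 ✓ · (5,5)2 2/4 ✓ · (5,6)1 0/2 ✗
Row 6: (6,1)1 2/2 ✓ · (6,4)1 0/1 ✗
Row 7: (7,1)1 1/1 ✓ · (7,6)2 0/0 ✓
For instance (2,2) has only 0/4 same-type neighbors, below 2/5.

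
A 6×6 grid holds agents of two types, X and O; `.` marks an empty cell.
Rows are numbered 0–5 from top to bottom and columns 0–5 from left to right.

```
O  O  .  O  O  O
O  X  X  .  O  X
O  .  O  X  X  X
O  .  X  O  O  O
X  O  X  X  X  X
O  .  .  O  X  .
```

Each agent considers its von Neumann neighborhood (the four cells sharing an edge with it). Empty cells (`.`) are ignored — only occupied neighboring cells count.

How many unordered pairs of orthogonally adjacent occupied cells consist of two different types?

Scan each occupied cell's neighbors to the right and below so each pair is counted once.
Row 0: O(0,0)–O(0,1)= O(0,0)–O(1,0)= O(0,1)–X(1,1)≠ O(0,3)–O(0,4)= O(0,4)–O(0,5)= O(0,4)–O(1,4)= O(0,5)–X(1,5)≠  → 2/7 unlike.
Row 1: O(1,0)–X(1,1)≠ O(1,0)–O(2,0)= X(1,1)–X(1,2)= X(1,2)–O(2,2)≠ O(1,4)–X(1,5)≠ O(1,4)–X(2,4)≠ X(1,5)–X(2,5)=  → 4/7 unlike.
Row 2: O(2,0)–O(3,0)= O(2,2)–X(2,3)≠ O(2,2)–X(3,2)≠ X(2,3)–X(2,4)= X(2,3)–O(3,3)≠ X(2,4)–X(2,5)= X(2,4)–O(3,4)≠ X(2,5)–O(3,5)≠  → 5/8 unlike.
Row 3: O(3,0)–X(4,0)≠ X(3,2)–O(3,3)≠ X(3,2)–X(4,2)= O(3,3)–O(3,4)= O(3,3)–X(4,3)≠ O(3,4)–O(3,5)= O(3,4)–X(4,4)≠ O(3,5)–X(4,5)≠  → 5/8 unlike.
Row 4: X(4,0)–O(4,1)≠ X(4,0)–O(5,0)≠ O(4,1)–X(4,2)≠ X(4,2)–X(4,3)= X(4,3)–X(4,4)= X(4,3)–O(5,3)≠ X(4,4)–X(4,5)= X(4,4)–X(5,4)=  → 4/8 unlike.
Row 5: O(5,3)–X(5,4)≠  → 1/1 unlike.
Total adjacent occupied pairs: 39; unlike-type pairs: 21.

21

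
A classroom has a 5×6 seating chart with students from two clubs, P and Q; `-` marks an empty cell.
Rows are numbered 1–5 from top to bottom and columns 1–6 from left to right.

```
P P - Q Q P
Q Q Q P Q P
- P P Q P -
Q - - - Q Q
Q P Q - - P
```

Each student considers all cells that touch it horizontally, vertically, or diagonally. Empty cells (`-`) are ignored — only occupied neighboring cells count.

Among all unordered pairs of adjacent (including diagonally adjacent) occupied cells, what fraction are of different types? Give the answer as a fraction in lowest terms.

30/47

Scan each occupied cell's neighbors to the right and below (and the two forward diagonals) so each pair is counted once.
From row 1: 10 unlike of 16 pairs (running 10/16).
From row 2: 10 unlike of 17 pairs (running 20/33).
From row 3: 5 unlike of 7 pairs (running 25/40).
From row 4: 3 unlike of 5 pairs (running 28/45).
From row 5: 2 unlike of 2 pairs (running 30/47).
Total adjacent occupied pairs: 47; unlike-type pairs: 30.
30/47 is already in lowest terms.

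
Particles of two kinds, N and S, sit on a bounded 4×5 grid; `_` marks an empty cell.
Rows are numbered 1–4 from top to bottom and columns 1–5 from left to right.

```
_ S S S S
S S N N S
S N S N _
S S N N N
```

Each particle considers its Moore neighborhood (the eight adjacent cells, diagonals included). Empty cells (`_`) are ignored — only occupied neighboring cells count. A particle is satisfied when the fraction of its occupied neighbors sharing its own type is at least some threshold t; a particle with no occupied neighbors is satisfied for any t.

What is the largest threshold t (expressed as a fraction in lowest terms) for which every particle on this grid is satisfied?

1/4

Row 1: (1,2)S 3/4 · (1,3)S 3/5 · (1,4)S 3/5 · (1,5)S 2/3
Row 2: (2,1)S 3/4 · (2,2)S 5/7 · (2,3)N 3/8 · (2,4)N 2/7 · (2,5)S 2/4
Row 3: (3,1)S 4/5 · (3,2)N 2/8 · (3,3)S 2/8 · (3,4)N 5/7
Row 4: (4,1)S 2/3 · (4,2)S 3/5 · (4,3)N 3/5 · (4,4)N 3/4 · (4,5)N 2/2
The smallest same-type fraction is 2/8 at (3,2), which reduces to 1/4. Any threshold above that leaves this particle unsatisfied.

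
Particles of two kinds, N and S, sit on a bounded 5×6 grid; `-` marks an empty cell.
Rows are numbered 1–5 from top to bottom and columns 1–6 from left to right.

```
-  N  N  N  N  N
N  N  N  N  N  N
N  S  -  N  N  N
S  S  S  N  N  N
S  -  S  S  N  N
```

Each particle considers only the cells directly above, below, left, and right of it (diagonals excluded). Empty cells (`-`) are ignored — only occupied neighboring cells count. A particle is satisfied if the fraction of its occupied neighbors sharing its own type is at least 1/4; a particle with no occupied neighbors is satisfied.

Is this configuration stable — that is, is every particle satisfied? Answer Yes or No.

(1,2)N 2/2 ✓
(1,3)N 3/3 ✓
(1,4)N 3/3 ✓
(1,5)N 3/3 ✓
(1,6)N 2/2 ✓
(2,1)N 2/2 ✓
(2,2)N 3/4 ✓
(2,3)N 3/3 ✓
(2,4)N 4/4 ✓
(2,5)N 4/4 ✓
(2,6)N 3/3 ✓
(3,1)N 1/3 ✓
(3,2)S 1/3 ✓
(3,4)N 3/3 ✓
(3,5)N 4/4 ✓
(3,6)N 3/3 ✓
(4,1)S 2/3 ✓
(4,2)S 3/3 ✓
(4,3)S 2/3 ✓
(4,4)N 2/4 ✓
(4,5)N 4/4 ✓
(4,6)N 3/3 ✓
(5,1)S 1/1 ✓
(5,3)S 2/2 ✓
(5,4)S 1/3 ✓
(5,5)N 2/3 ✓
(5,6)N 2/2 ✓
All meet the threshold, so the configuration is stable.

Yes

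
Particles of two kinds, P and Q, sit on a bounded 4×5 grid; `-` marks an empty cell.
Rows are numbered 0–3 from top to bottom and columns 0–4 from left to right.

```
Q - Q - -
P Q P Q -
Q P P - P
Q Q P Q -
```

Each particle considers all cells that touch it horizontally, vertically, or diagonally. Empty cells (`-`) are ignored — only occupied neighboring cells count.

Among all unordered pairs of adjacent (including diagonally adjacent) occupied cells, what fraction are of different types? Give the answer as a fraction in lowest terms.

Scan each occupied cell's neighbors to the right and below (and the two forward diagonals) so each pair is counted once.
From row 0: 2 unlike of 5 pairs (running 2/5).
From row 1: 8 unlike of 12 pairs (running 10/17).
From row 2: 6 unlike of 11 pairs (running 16/28).
From row 3: 2 unlike of 3 pairs (running 18/31).
Total adjacent occupied pairs: 31; unlike-type pairs: 18.
18/31 is already in lowest terms.

18/31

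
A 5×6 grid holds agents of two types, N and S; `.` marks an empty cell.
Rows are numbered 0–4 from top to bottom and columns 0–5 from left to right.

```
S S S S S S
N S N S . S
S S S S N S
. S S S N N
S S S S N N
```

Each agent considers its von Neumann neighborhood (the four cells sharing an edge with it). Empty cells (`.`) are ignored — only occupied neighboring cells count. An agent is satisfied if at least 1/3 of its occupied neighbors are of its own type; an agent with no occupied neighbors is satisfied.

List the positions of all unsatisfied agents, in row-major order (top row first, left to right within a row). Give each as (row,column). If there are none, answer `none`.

(1,0), (1,2)

(0,0)S 1/2 ok
(0,1)S 3/3 ok
(0,2)S 2/3 ok
(0,3)S 3/3 ok
(0,4)S 2/2 ok
(0,5)S 2/2 ok
(1,0)N 0/3 unhappy
(1,1)S 2/4 ok
(1,2)N 0/4 unhappy
(1,3)S 2/3 ok
(1,5)S 2/2 ok
(2,0)S 1/2 ok
(2,1)S 4/4 ok
(2,2)S 3/4 ok
(2,3)S 3/4 ok
(2,4)N 1/3 ok
(2,5)S 1/3 ok
(3,1)S 3/3 ok
(3,2)S 4/4 ok
(3,3)S 3/4 ok
(3,4)N 3/4 ok
(3,5)N 2/3 ok
(4,0)S 1/1 ok
(4,1)S 3/3 ok
(4,2)S 3/3 ok
(4,3)S 2/3 ok
(4,4)N 2/3 ok
(4,5)N 2/2 ok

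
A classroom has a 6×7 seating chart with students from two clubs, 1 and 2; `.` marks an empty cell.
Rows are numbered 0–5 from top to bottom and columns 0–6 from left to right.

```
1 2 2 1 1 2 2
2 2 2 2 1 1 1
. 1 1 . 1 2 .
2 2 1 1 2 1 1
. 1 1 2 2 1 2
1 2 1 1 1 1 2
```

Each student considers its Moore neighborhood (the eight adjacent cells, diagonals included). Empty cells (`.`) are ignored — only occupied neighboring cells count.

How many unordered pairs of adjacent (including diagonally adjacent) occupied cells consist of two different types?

60

Scan each occupied cell's neighbors to the right and below (and the two forward diagonals) so each pair is counted once.
From row 0: 13 unlike of 25 pairs (running 13/25).
From row 1: 11 unlike of 18 pairs (running 24/43).
From row 2: 7 unlike of 14 pairs (running 31/57).
From row 3: 13 unlike of 23 pairs (running 44/80).
From row 4: 13 unlike of 22 pairs (running 57/102).
From row 5: 3 unlike of 6 pairs (running 60/108).
Total adjacent occupied pairs: 108; unlike-type pairs: 60.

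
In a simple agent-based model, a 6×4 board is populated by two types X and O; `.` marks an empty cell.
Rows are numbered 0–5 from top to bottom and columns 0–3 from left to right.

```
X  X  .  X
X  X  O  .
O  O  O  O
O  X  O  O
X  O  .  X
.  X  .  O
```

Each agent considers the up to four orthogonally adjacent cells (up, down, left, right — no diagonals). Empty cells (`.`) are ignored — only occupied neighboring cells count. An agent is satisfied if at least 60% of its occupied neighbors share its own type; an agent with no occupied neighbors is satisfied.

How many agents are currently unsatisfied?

Row 0: (0,0)X 2/2 satisfied · (0,1)X 2/2 satisfied · (0,3)X 0/0 satisfied
Row 1: (1,0)X 2/3 satisfied · (1,1)X 2/4 not · (1,2)O 1/2 not
Row 2: (2,0)O 2/3 satisfied · (2,1)O 2/4 not · (2,2)O 4/4 satisfied · (2,3)O 2/2 satisfied
Row 3: (3,0)O 1/3 not · (3,1)X 0/4 not · (3,2)O 2/3 satisfied · (3,3)O 2/3 satisfied
Row 4: (4,0)X 0/2 not · (4,1)O 0/3 not · (4,3)X 0/2 not
Row 5: (5,1)X 0/1 not · (5,3)O 0/1 not
Unsatisfied: (1,1), (1,2), (2,1), (3,0), (3,1), (4,0), (4,1), (4,3), (5,1), (5,3) — 10 in total.

10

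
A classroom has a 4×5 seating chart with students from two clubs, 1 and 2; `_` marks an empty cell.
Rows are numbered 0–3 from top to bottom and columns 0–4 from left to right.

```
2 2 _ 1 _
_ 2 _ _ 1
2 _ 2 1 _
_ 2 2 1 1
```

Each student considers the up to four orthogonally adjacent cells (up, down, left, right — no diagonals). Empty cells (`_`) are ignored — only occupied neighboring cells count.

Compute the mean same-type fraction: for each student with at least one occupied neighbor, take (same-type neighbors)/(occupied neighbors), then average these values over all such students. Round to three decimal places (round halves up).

Row 0: (0,0)2 1/1 · (0,1)2 2/2 · (0,3)1 — no occupied neighbors
Row 1: (1,1)2 1/1 · (1,4)1 — no occupied neighbors
Row 2: (2,0)2 — no occupied neighbors · (2,2)2 1/2 · (2,3)1 1/2
Row 3: (3,1)2 1/1 · (3,2)2 2/3 · (3,3)1 2/3 · (3,4)1 1/1
Sum over 9 students: 1/1 + 2/2 + 1/1 + 1/2 + 1/2 + 1/1 + 2/3 + 2/3 + 1/1 = 22/3; mean = 22/3 ÷ 9 = 22/27 = 0.814814… → 0.815.

0.815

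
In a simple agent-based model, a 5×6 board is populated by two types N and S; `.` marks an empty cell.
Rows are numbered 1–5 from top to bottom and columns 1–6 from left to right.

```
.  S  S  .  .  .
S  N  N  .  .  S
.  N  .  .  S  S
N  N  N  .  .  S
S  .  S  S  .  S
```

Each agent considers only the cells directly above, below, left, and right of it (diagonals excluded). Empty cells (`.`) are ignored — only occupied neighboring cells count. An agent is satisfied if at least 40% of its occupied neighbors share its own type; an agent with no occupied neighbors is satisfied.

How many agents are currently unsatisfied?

2

Row 1: (1,2)S 1/2 ✓ · (1,3)S 1/2 ✓
Row 2: (2,1)S 0/1 ✗ · (2,2)N 2/4 ✓ · (2,3)N 1/2 ✓ · (2,6)S 1/1 ✓
Row 3: (3,2)N 2/2 ✓ · (3,5)S 1/1 ✓ · (3,6)S 3/3 ✓
Row 4: (4,1)N 1/2 ✓ · (4,2)N 3/3 ✓ · (4,3)N 1/2 ✓ · (4,6)S 2/2 ✓
Row 5: (5,1)S 0/1 ✗ · (5,3)S 1/2 ✓ · (5,4)S 1/1 ✓ · (5,6)S 1/1 ✓
Unsatisfied: (2,1), (5,1) — 2 in total.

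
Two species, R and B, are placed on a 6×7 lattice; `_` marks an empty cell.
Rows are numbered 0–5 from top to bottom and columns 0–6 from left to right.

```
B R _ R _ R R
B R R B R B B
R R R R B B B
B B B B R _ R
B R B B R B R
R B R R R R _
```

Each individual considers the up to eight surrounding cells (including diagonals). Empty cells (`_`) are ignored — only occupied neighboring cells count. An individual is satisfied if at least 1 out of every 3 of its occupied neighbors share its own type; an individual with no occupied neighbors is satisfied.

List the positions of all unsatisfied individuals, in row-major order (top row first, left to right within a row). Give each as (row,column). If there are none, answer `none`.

(1,0), (1,3), (3,4), (3,6), (4,1), (4,5)

(0,0)B 1/3 ✓
(0,1)R 2/4 ✓
(0,3)R 2/3 ✓
(0,5)R 2/4 ✓
(0,6)R 1/3 ✓
(1,0)B 1/5 ✗
(1,1)R 5/7 ✓
(1,2)R 6/7 ✓
(1,3)B 1/6 ✗
(1,4)R 3/7 ✓
(1,5)B 4/7 ✓
(1,6)B 3/5 ✓
(2,0)R 2/5 ✓
(2,1)R 4/8 ✓
(2,2)R 4/8 ✓
(2,3)R 4/8 ✓
(2,4)B 4/7 ✓
(2,5)B 4/7 ✓
(2,6)B 3/4 ✓
(3,0)B 2/5 ✓
(3,1)B 4/8 ✓
(3,2)B 4/8 ✓
(3,3)B 4/8 ✓
(3,4)R 2/7 ✗
(3,6)R 1/4 ✗
(4,0)B 3/5 ✓
(4,1)R 2/8 ✗
(4,2)B 5/8 ✓
(4,3)B 3/8 ✓
(4,4)R 4/7 ✓
(4,5)B 0/6 ✗
(4,6)R 2/3 ✓
(5,0)R 1/3 ✓
(5,1)B 2/5 ✓
(5,2)R 2/5 ✓
(5,3)R 3/5 ✓
(5,4)R 3/5 ✓
(5,5)R 3/4 ✓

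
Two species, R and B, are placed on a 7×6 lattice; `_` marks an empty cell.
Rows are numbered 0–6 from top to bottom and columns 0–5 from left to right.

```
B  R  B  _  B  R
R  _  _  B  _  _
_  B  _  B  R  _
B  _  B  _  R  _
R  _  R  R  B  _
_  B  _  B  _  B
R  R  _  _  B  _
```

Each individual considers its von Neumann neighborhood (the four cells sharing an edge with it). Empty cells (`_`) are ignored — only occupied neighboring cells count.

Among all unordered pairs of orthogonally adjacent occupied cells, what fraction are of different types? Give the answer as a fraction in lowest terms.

Scan each occupied cell's neighbors to the right and below so each pair is counted once.
From row 0: 4 unlike of 4 pairs (running 4/4).
From row 1: 0 unlike of 1 pairs (running 4/5).
From row 2: 1 unlike of 2 pairs (running 5/7).
From row 3: 3 unlike of 3 pairs (running 8/10).
From row 4: 2 unlike of 3 pairs (running 10/13).
From row 5: 1 unlike of 1 pairs (running 11/14).
From row 6: 0 unlike of 1 pairs (running 11/15).
Total adjacent occupied pairs: 15; unlike-type pairs: 11.
11/15 is already in lowest terms.

11/15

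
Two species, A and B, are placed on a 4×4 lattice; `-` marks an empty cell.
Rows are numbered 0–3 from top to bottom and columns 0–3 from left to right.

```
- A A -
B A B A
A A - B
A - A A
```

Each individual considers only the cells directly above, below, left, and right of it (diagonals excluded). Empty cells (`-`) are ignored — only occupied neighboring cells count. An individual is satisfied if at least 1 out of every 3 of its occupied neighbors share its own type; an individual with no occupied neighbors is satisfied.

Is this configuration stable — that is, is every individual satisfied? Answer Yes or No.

(0,1)A 2/2 ✓
(0,2)A 1/2 ✓
(1,0)B 0/2 ✗
(1,1)A 2/4 ✓
(1,2)B 0/3 ✗
(1,3)A 0/2 ✗
(2,0)A 2/3 ✓
(2,1)A 2/2 ✓
(2,3)B 0/2 ✗
(3,0)A 1/1 ✓
(3,2)A 1/1 ✓
(3,3)A 1/2 ✓
For instance (1,0) has only 0/2 same-type neighbors, below 1/3.

No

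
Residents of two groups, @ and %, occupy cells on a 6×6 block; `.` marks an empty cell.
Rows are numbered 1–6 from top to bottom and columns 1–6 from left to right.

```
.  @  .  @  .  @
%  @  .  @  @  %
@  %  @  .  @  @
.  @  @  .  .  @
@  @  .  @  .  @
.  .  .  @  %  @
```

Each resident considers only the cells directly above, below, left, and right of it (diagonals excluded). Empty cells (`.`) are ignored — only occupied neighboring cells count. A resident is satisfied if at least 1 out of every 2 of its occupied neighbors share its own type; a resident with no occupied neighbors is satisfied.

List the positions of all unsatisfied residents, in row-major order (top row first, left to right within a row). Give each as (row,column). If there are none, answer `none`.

(1,6), (2,1), (2,2), (2,6), (3,1), (3,2), (6,5)

(1,2)@ 1/1 satisfied
(1,4)@ 1/1 satisfied
(1,6)@ 0/1 not
(2,1)% 0/2 not
(2,2)@ 1/3 not
(2,4)@ 2/2 satisfied
(2,5)@ 2/3 satisfied
(2,6)% 0/3 not
(3,1)@ 0/2 not
(3,2)% 0/4 not
(3,3)@ 1/2 satisfied
(3,5)@ 2/2 satisfied
(3,6)@ 2/3 satisfied
(4,2)@ 2/3 satisfied
(4,3)@ 2/2 satisfied
(4,6)@ 2/2 satisfied
(5,1)@ 1/1 satisfied
(5,2)@ 2/2 satisfied
(5,4)@ 1/1 satisfied
(5,6)@ 2/2 satisfied
(6,4)@ 1/2 satisfied
(6,5)% 0/2 not
(6,6)@ 1/2 satisfied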